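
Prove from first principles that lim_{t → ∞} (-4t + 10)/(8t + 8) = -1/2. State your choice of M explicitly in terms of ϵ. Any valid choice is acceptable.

M = (7/4)/ϵ

Fix ϵ > 0. We seek M > 0 such that t > M implies |(-4t + 10)/(8t + 8) + 1/2| < ϵ.
(-4t + 10)/(8t + 8) + 1/2 = (8(-4t + 10) − (-4)(8t + 8)) / (8(8t + 8)) = 112/(8(8t + 8)).
For t > 0 we have 8t + 8 > 8t, so |(-4t + 10)/(8t + 8) + 1/2| = 112/(8(8t + 8)) < 112/(8·8t) = (7/4)/t.
Thus |(-4t + 10)/(8t + 8) + 1/2| < ϵ whenever t > (7/4)/ϵ.
Take M = (7/4)/ϵ. If t > M then |(-4t + 10)/(8t + 8) + 1/2| < (7/4)/t < ϵ.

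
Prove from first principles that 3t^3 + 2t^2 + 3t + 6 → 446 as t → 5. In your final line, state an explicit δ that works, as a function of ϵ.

Fix ϵ > 0. We want δ > 0 such that 0 < |t − 5| < δ implies |(3t^3 + 2t^2 + 3t + 6) − 446| < ϵ.
(3t^3 + 2t^2 + 3t + 6) − 446 = 3t^3 + 2t^2 + 3t - 440 = (t − 5)(3t^2 + 17t + 88).
So |(3t^3 + 2t^2 + 3t + 6) − 446| = |t − 5|·|3t^2 + 17t + 88|.
Assume first that |t − 5| < 1, so |t| < 6. Then |3t^2 + 17t + 88| ≤ 3·6^2 + 17·6 + 88 = 298.
Hence |(3t^3 + 2t^2 + 3t + 6) − 446| ≤ 298|t − 5| < ϵ provided |t − 5| < ϵ/298.
Take δ = min(1, ϵ/298). Then 0 < |t − 5| < δ gives both |t − 5| < 1 and |t − 5| < ϵ/298, so |(3t^3 + 2t^2 + 3t + 6) − 446| < ϵ.

δ = min(1, ϵ/298)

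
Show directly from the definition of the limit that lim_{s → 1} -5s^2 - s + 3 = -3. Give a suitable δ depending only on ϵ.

δ = min(2, ϵ/21)

Fix ϵ > 0. We want δ > 0 such that 0 < |s − 1| < δ implies |(-5s^2 - s + 3) + 3| < ϵ.
(-5s^2 - s + 3) + 3 = -5s^2 - s + 6 = (s − 1)(-5s - 6).
So |(-5s^2 - s + 3) + 3| = |s − 1|·|-5s - 6|.
Require δ ≤ 2. Then |s − 1| < 2 gives |s| < 3, and by the triangle inequality |-5s - 6| ≤ 5·3 + 6 = 21.
Hence |(-5s^2 - s + 3) + 3| ≤ 21|s − 1| < ϵ provided |s − 1| < ϵ/21.
Take δ = min(2, ϵ/21). Then 0 < |s − 1| < δ gives both |s − 1| < 2 and |s − 1| < ϵ/21, so |(-5s^2 - s + 3) + 3| < ϵ.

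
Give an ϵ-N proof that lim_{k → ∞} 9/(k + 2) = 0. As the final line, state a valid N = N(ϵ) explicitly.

Let ϵ > 0. For k ≥ 1, |9/(k + 2) − 0| = 9/(k + 2) ≤ 9/k.
We need 9/k < ϵ, i.e. k > 9/ϵ.
Take N = 9/ϵ. If k > N then |9/(k + 2)| ≤ 9/k < ϵ.

N = 9/ϵ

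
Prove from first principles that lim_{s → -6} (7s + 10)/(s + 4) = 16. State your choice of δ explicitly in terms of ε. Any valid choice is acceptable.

Fix ε > 0. We want δ > 0 with 0 < |s + 6| < δ ⇒ |(7s + 10)/(s + 4) − 16| < ε.
Combining over a common denominator, (7s + 10)/(s + 4) − 16 = [(7s + 10)·(-2) − (-32)·(s + 4)] / [(-2)·(s + 4)] = 18(s + 6) / ((-2)(s + 4)).
So |(7s + 10)/(s + 4) − 16| = 18|s + 6| / (2·|s + 4|).
Require δ ≤ 1, so |s + 4| ≥ |-2| − |s + 6| > 2 − 1 = 1.
Hence |(7s + 10)/(s + 4) − 16| < 18|s + 6|/(2·1) = 9|s + 6|, which is < ε once |s + 6| < (1/9)ε.
Take δ = min(1, (1/9)ε). Then 0 < |s + 6| < δ forces both bounds, so |(7s + 10)/(s + 4) − 16| < ε.

δ = min(1, (1/9)ε)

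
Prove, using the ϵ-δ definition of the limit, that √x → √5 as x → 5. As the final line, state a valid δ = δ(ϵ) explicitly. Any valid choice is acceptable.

δ = min(5, √5·ϵ)

Let ϵ > 0 be given. We want δ > 0 such that 0 < |x − 5| < δ implies |√x − √5| < ϵ.
Multiplying by the conjugate, |√x − √5| = |x − 5|/(√x + √5).
Restrict δ ≤ 5 so that |x − 5| < 5 forces x > 0, and then √x + √5 > √5.
Hence |√x − √5| < |x − 5|/√5, which is < ϵ once |x − 5| < √5·ϵ.
Take δ = min(5, √5·ϵ). If 0 < |x − 5| < δ then x > 0 and |√x − √5| < |x − 5|/√5 < ϵ.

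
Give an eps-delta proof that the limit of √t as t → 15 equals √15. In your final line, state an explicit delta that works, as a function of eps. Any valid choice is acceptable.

delta = min(15, √15·eps)

Let eps > 0. We want delta > 0 such that 0 < |t − 15| < delta implies |√t − √15| < eps.
Rationalise: √t − √15 = (t − 15)/(√t + √15), so |√t − √15| = |t − 15|/(√t + √15).
Restrict delta ≤ 15 so that |t − 15| < 15 forces t > 0, and then √t + √15 > √15.
Hence |√t − √15| < |t − 15|/√15, which is < eps once |t − 15| < √15·eps.
Take delta = min(15, √15·eps). If 0 < |t − 15| < delta then t > 0 and |√t − √15| < |t − 15|/√15 < eps.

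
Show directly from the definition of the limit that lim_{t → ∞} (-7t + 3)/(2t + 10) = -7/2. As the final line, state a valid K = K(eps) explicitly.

Let eps > 0 be given. We seek K > 0 such that t > K implies |(-7t + 3)/(2t + 10) + 7/2| < eps.
(-7t + 3)/(2t + 10) + 7/2 = (2(-7t + 3) − (-7)(2t + 10)) / (2(2t + 10)) = 76/(2(2t + 10)).
For t > 0 we have 2t + 10 > 2t, so |(-7t + 3)/(2t + 10) + 7/2| = 76/(2(2t + 10)) < 76/(2·2t) = 19/t.
Thus |(-7t + 3)/(2t + 10) + 7/2| < eps whenever t > 19/eps.
Take K = 19/eps. If t > K then |(-7t + 3)/(2t + 10) + 7/2| < 19/t < eps.

K = 19/eps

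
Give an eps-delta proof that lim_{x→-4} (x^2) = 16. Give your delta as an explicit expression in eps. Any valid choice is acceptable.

Fix eps > 0. We seek delta > 0 with 0 < |x + 4| < delta ⇒ |x^2 − 16| < eps.
Factor: x^2 − 16 = (x + 4)(x - 4), so |x^2 − 16| = |x + 4|·|x - 4|.
Impose delta ≤ 1 so that |x| < 5; then |x - 4| ≤ 9.
Hence |x^2 − 16| ≤ 9|x + 4|, which is < eps once |x + 4| < eps/9.
Take delta = min(1, eps/9). If 0 < |x + 4| < delta then both bounds hold and |x^2 − 16| ≤ 9|x + 4| < 9·(eps/9) = eps.

delta = min(1, eps/9)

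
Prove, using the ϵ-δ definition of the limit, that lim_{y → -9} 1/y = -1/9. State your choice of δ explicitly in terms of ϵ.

Fix ϵ > 0. We seek δ > 0 such that 0 < |y + 9| < δ implies |1/y + 1/9| < ϵ.
|1/y + 1/9| = |-9 − y|/(9·|y|) = |y + 9|/(9|y|).
Require δ ≤ 9/2 so that |y| > 9 − 9/2 = 9/2, hence 9|y| > 81/2.
Then |1/y + 1/9| < |y + 9|/(81/2), which is < ϵ when |y + 9| < (81/2)ϵ.
Take δ = min(9/2, (81/2)ϵ). Then 0 < |y + 9| < δ gives both |y + 9| < 9/2 and |y + 9| < (81/2)ϵ, so |1/y + 1/9| < ϵ.

δ = min(9/2, (81/2)ϵ)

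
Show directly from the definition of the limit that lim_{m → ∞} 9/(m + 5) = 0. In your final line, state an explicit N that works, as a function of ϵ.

N = 9/ϵ

Let ϵ > 0 be given. For m ≥ 1, |9/(m + 5) − 0| = 9/(m + 5) ≤ 9/m.
We need 9/m < ϵ, i.e. m > 9/ϵ.
Take N = 9/ϵ. If m > N then |9/(m + 5)| ≤ 9/m < ϵ.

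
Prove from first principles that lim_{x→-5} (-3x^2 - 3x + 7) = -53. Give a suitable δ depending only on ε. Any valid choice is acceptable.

δ = min(2, ε/33)

Fix ε > 0. We want δ > 0 such that 0 < |x + 5| < δ implies |(-3x^2 - 3x + 7) + 53| < ε.
(-3x^2 - 3x + 7) + 53 = -3x^2 - 3x + 60 = (x + 5)(-3x + 12).
So |(-3x^2 - 3x + 7) + 53| = |x + 5|·|-3x + 12|.
Require δ ≤ 2. Then |x + 5| < 2 gives |x| < 7, and by the triangle inequality |-3x + 12| ≤ 3·7 + 12 = 33.
Hence |(-3x^2 - 3x + 7) + 53| ≤ 33|x + 5| < ε provided |x + 5| < ε/33.
Take δ = min(2, ε/33). Then 0 < |x + 5| < δ gives both |x + 5| < 2 and |x + 5| < ε/33, so |(-3x^2 - 3x + 7) + 53| < ε.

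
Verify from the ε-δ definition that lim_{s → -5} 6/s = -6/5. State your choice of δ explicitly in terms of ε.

δ = min(5/2, (25/12)ε)

Suppose ε > 0. We seek δ > 0 such that 0 < |s + 5| < δ implies |6/s + 6/5| < ε.
|6/s + 6/5| = 6·|-5 − s|/(5·|s|) = 6|s + 5|/(5|s|).
Require δ ≤ 5/2 so that |s| > 5 − 5/2 = 5/2, hence 5|s| > 25/2.
Then |6/s + 6/5| < 6|s + 5|/(25/2), which is < ε when |s + 5| < (25/12)ε.
Take δ = min(5/2, (25/12)ε). Then 0 < |s + 5| < δ gives both |s + 5| < 5/2 and |s + 5| < (25/12)ε, so |6/s + 6/5| < ε.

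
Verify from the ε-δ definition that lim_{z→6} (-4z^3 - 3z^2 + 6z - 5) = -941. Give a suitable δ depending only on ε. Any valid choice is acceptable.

δ = min(2, ε/628)

Suppose ε > 0. We want δ > 0 such that 0 < |z − 6| < δ implies |(-4z^3 - 3z^2 + 6z - 5) + 941| < ε.
(-4z^3 - 3z^2 + 6z - 5) + 941 = -4z^3 - 3z^2 + 6z + 936 = (z − 6)(-4z^2 - 27z - 156).
So |(-4z^3 - 3z^2 + 6z - 5) + 941| = |z − 6|·|-4z^2 - 27z - 156|.
Assume first that |z − 6| < 2, so |z| < 8. Then |-4z^2 - 27z - 156| ≤ 4·8^2 + 27·8 + 156 = 628.
Hence |(-4z^3 - 3z^2 + 6z - 5) + 941| ≤ 628|z − 6| < ε provided |z − 6| < ε/628.
Take δ = min(2, ε/628). Then 0 < |z − 6| < δ gives both |z − 6| < 2 and |z − 6| < ε/628, so |(-4z^3 - 3z^2 + 6z - 5) + 941| < ε.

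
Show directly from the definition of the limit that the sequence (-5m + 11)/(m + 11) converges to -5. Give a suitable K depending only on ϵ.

K = 66/ϵ

Let ϵ > 0. For m ≥ 1, |(-5m + 11)/(m + 11) + 5| = |66|/((m + 11)) = 66/((m + 11)).
Since m + 11 ≥ m for m ≥ 1, this is ≤ 66/(m) = 66/m.
So |(-5m + 11)/(m + 11) + 5| < ϵ whenever m > 66/ϵ.
Take K = 66/ϵ. If m > K then |(-5m + 11)/(m + 11) + 5| ≤ 66/m < ϵ.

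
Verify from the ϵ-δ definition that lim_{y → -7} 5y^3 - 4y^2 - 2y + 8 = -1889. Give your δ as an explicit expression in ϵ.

δ = min(1, ϵ/903)

Fix ϵ > 0. We want δ > 0 such that 0 < |y + 7| < δ implies |(5y^3 - 4y^2 - 2y + 8) + 1889| < ϵ.
(5y^3 - 4y^2 - 2y + 8) + 1889 = 5y^3 - 4y^2 - 2y + 1897 = (y + 7)(5y^2 - 39y + 271).
So |(5y^3 - 4y^2 - 2y + 8) + 1889| = |y + 7|·|5y^2 - 39y + 271|.
Assume first that |y + 7| < 1, so |y| < 8. Then |5y^2 - 39y + 271| ≤ 5·8^2 + 39·8 + 271 = 903.
Hence |(5y^3 - 4y^2 - 2y + 8) + 1889| ≤ 903|y + 7| < ϵ provided |y + 7| < ϵ/903.
Choosing δ = min(1, ϵ/903) ensures both conditions, hence |(5y^3 - 4y^2 - 2y + 8) + 1889| < ϵ.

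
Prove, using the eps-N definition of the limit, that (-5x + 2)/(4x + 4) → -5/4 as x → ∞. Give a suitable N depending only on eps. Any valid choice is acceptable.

N = (7/4)/eps

Let eps > 0. We seek N > 0 such that x > N implies |(-5x + 2)/(4x + 4) + 5/4| < eps.
(-5x + 2)/(4x + 4) + 5/4 = (4(-5x + 2) − (-5)(4x + 4)) / (4(4x + 4)) = 28/(4(4x + 4)).
For x > 0 we have 4x + 4 > 4x, so |(-5x + 2)/(4x + 4) + 5/4| = 28/(4(4x + 4)) < 28/(4·4x) = (7/4)/x.
Thus |(-5x + 2)/(4x + 4) + 5/4| < eps whenever x > (7/4)/eps.
Take N = (7/4)/eps. If x > N then |(-5x + 2)/(4x + 4) + 5/4| < (7/4)/x < eps.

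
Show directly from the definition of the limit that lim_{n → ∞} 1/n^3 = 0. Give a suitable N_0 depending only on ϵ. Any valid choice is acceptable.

N_0 = (1/ϵ)^{1/3}

Let ϵ > 0. For n ≥ 1, |1/n^3 − 0| = 1/n^3.
1/n^3 < ϵ ⇔ n^3 > 1/ϵ ⇔ n > (1/ϵ)^{1/3}.
Take N_0 = (1/ϵ)^{1/3}. Then n > N_0 implies 1/n^3 < ϵ.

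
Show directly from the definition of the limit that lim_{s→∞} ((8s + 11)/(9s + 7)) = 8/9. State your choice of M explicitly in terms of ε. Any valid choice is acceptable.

Let ε > 0 be given. We seek M > 0 such that s > M implies |(8s + 11)/(9s + 7) − (8/9)| < ε.
(8s + 11)/(9s + 7) − (8/9) = (9(8s + 11) − 8(9s + 7)) / (9(9s + 7)) = 43/(9(9s + 7)).
For s > 0 we have 9s + 7 > 9s, so |(8s + 11)/(9s + 7) − (8/9)| = 43/(9(9s + 7)) < 43/(9·9s) = (43/81)/s.
Thus |(8s + 11)/(9s + 7) − (8/9)| < ε whenever s > (43/81)/ε.
Take M = (43/81)/ε. If s > M then |(8s + 11)/(9s + 7) − (8/9)| < (43/81)/s < ε.

M = (43/81)/ε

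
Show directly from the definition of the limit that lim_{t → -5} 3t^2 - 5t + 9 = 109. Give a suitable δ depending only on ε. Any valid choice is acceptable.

Suppose ε > 0. We want δ > 0 such that 0 < |t + 5| < δ implies |(3t^2 - 5t + 9) − 109| < ε.
(3t^2 - 5t + 9) − 109 = 3t^2 - 5t - 100 = (t + 5)(3t - 20).
So |(3t^2 - 5t + 9) − 109| = |t + 5|·|3t - 20|.
Require δ ≤ 2. Then |t + 5| < 2 gives |t| < 7, and by the triangle inequality |3t - 20| ≤ 3·7 + 20 = 41.
Hence |(3t^2 - 5t + 9) − 109| ≤ 41|t + 5| < ε provided |t + 5| < ε/41.
Choosing δ = min(2, ε/41) ensures both conditions, hence |(3t^2 - 5t + 9) − 109| < ε.

δ = min(2, ε/41)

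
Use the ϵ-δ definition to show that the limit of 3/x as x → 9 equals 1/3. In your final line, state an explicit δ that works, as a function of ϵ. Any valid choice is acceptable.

Let ϵ > 0 be given. We seek δ > 0 such that 0 < |x − 9| < δ implies |3/x − (1/3)| < ϵ.
|3/x − (1/3)| = 3·|9 − x|/(9·|x|) = 3|x − 9|/(9|x|).
Restrict δ ≤ 9/2. Then |x − 9| < 9/2 gives |x| > 9/2, so 9|x| > 81/2.
Then |3/x − (1/3)| < 3|x − 9|/(81/2), which is < ϵ when |x − 9| < (27/2)ϵ.
Take δ = min(9/2, (27/2)ϵ). Then 0 < |x − 9| < δ gives both |x − 9| < 9/2 and |x − 9| < (27/2)ϵ, so |3/x − (1/3)| < ϵ.

δ = min(9/2, (27/2)ϵ)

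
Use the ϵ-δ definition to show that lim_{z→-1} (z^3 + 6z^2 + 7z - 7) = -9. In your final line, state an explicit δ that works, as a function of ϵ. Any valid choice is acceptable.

δ = min(2, ϵ/26)

Let ϵ > 0. We want δ > 0 such that 0 < |z + 1| < δ implies |(z^3 + 6z^2 + 7z - 7) + 9| < ϵ.
(z^3 + 6z^2 + 7z - 7) + 9 = z^3 + 6z^2 + 7z + 2 = (z + 1)(z^2 + 5z + 2).
So |(z^3 + 6z^2 + 7z - 7) + 9| = |z + 1|·|z^2 + 5z + 2|.
Assume first that |z + 1| < 2, so |z| < 3. Then |z^2 + 5z + 2| ≤ 3^2 + 5·3 + 2 = 26.
Hence |(z^3 + 6z^2 + 7z - 7) + 9| ≤ 26|z + 1| < ϵ provided |z + 1| < ϵ/26.
Take δ = min(2, ϵ/26). Then 0 < |z + 1| < δ gives both |z + 1| < 2 and |z + 1| < ϵ/26, so |(z^3 + 6z^2 + 7z - 7) + 9| < ϵ.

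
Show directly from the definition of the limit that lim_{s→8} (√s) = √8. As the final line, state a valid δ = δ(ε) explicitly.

δ = min(8, √8·ε)

Fix ε > 0. We want δ > 0 such that 0 < |s − 8| < δ implies |√s − √8| < ε.
Multiplying by the conjugate, |√s − √8| = |s − 8|/(√s + √8).
Restrict δ ≤ 8 so that |s − 8| < 8 forces s > 0, and then √s + √8 > √8.
Hence |√s − √8| < |s − 8|/√8, which is < ε once |s − 8| < √8·ε.
Take δ = min(8, √8·ε). If 0 < |s − 8| < δ then s > 0 and |√s − √8| < |s − 8|/√8 < ε.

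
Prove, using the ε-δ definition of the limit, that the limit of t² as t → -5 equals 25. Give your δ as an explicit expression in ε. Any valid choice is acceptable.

Fix ε > 0. We seek δ > 0 with 0 < |t + 5| < δ ⇒ |t² − 25| < ε.
Factor: t² − 25 = (t + 5)(t - 5), so |t² − 25| = |t + 5|·|t - 5|.
Restrict δ ≤ 1. Then |t + 5| < 1 gives |t| < 6, so by the triangle inequality |t - 5| ≤ 6 + 5 = 11.
Hence |t² − 25| ≤ 11|t + 5|, which is < ε once |t + 5| < ε/11.
Take δ = min(1, ε/11). If 0 < |t + 5| < δ then both bounds hold and |t² − 25| ≤ 11|t + 5| < 11·(ε/11) = ε.

δ = min(1, ε/11)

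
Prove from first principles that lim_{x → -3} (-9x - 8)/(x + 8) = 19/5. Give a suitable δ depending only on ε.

δ = min(5/2, (25/128)ε)

Let ε > 0 be given. We want δ > 0 with 0 < |x + 3| < δ ⇒ |(-9x - 8)/(x + 8) − (19/5)| < ε.
Combining over a common denominator, (-9x - 8)/(x + 8) − (19/5) = [(-9x - 8)·5 − 19·(x + 8)] / [5·(x + 8)] = -64(x + 3) / (5(x + 8)).
So |(-9x - 8)/(x + 8) − (19/5)| = 64|x + 3| / (5·|x + 8|).
Require δ ≤ 5/2, so |x + 8| ≥ |5| − |x + 3| > 5 − 5/2 = 5/2.
Hence |(-9x - 8)/(x + 8) − (19/5)| < 64|x + 3|/(5·(5/2)) = (128/25)|x + 3|, which is < ε once |x + 3| < (25/128)ε.
Take δ = min(5/2, (25/128)ε). Then 0 < |x + 3| < δ forces both bounds, so |(-9x - 8)/(x + 8) − (19/5)| < ε.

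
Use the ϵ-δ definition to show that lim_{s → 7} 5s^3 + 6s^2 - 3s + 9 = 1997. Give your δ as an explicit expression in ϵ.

Let ϵ > 0 be given. We want δ > 0 such that 0 < |s − 7| < δ implies |(5s^3 + 6s^2 - 3s + 9) − 1997| < ϵ.
(5s^3 + 6s^2 - 3s + 9) − 1997 = 5s^3 + 6s^2 - 3s - 1988 = (s − 7)(5s^2 + 41s + 284).
So |(5s^3 + 6s^2 - 3s + 9) − 1997| = |s − 7|·|5s^2 + 41s + 284|.
Assume first that |s − 7| < 2, so |s| < 9. Then |5s^2 + 41s + 284| ≤ 5·9^2 + 41·9 + 284 = 1058.
Hence |(5s^3 + 6s^2 - 3s + 9) − 1997| ≤ 1058|s − 7| < ϵ provided |s − 7| < ϵ/1058.
Take δ = min(2, ϵ/1058). Then 0 < |s − 7| < δ gives both |s − 7| < 2 and |s − 7| < ϵ/1058, so |(5s^3 + 6s^2 - 3s + 9) − 1997| < ϵ.

δ = min(2, ϵ/1058)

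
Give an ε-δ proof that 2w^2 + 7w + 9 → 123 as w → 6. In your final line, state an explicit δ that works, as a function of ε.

Let ε > 0 be given. We want δ > 0 such that 0 < |w − 6| < δ implies |(2w^2 + 7w + 9) − 123| < ε.
(2w^2 + 7w + 9) − 123 = 2w^2 + 7w - 114 = (w − 6)(2w + 19).
So |(2w^2 + 7w + 9) − 123| = |w − 6|·|2w + 19|.
Assume first that |w − 6| < 1, so |w| < 7. Then |2w + 19| ≤ 2·7 + 19 = 33.
Hence |(2w^2 + 7w + 9) − 123| ≤ 33|w − 6| < ε provided |w − 6| < ε/33.
Choosing δ = min(1, ε/33) ensures both conditions, hence |(2w^2 + 7w + 9) − 123| < ε.

δ = min(1, ε/33)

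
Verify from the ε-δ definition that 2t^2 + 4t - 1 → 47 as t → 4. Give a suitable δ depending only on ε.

δ = min(1, ε/22)

Suppose ε > 0. We want δ > 0 such that 0 < |t − 4| < δ implies |(2t^2 + 4t - 1) − 47| < ε.
(2t^2 + 4t - 1) − 47 = 2t^2 + 4t - 48 = (t − 4)(2t + 12).
So |(2t^2 + 4t - 1) − 47| = |t − 4|·|2t + 12|.
Assume first that |t − 4| < 1, so |t| < 5. Then |2t + 12| ≤ 2·5 + 12 = 22.
Hence |(2t^2 + 4t - 1) − 47| ≤ 22|t − 4| < ε provided |t − 4| < ε/22.
Choosing δ = min(1, ε/22) ensures both conditions, hence |(2t^2 + 4t - 1) − 47| < ε.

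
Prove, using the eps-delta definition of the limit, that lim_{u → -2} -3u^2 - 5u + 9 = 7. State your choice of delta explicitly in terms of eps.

delta = min(1, eps/10)

Let eps > 0. We want delta > 0 such that 0 < |u + 2| < delta implies |(-3u^2 - 5u + 9) − 7| < eps.
(-3u^2 - 5u + 9) − 7 = -3u^2 - 5u + 2 = (u + 2)(-3u + 1).
So |(-3u^2 - 5u + 9) − 7| = |u + 2|·|-3u + 1|.
Assume first that |u + 2| < 1, so |u| < 3. Then |-3u + 1| ≤ 3·3 + 1 = 10.
Hence |(-3u^2 - 5u + 9) − 7| ≤ 10|u + 2| < eps provided |u + 2| < eps/10.
Take delta = min(1, eps/10). Then 0 < |u + 2| < delta gives both |u + 2| < 1 and |u + 2| < eps/10, so |(-3u^2 - 5u + 9) − 7| < eps.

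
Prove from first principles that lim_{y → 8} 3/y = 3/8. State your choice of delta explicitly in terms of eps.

Fix eps > 0. We seek delta > 0 such that 0 < |y − 8| < delta implies |3/y − (3/8)| < eps.
|3/y − (3/8)| = 3·|8 − y|/(8·|y|) = 3|y − 8|/(8|y|).
Restrict delta ≤ 4. Then |y − 8| < 4 gives |y| > 4, so 8|y| > 32.
Then |3/y − (3/8)| < 3|y − 8|/32, which is < eps when |y − 8| < (32/3)eps.
Take delta = min(4, (32/3)eps). Then 0 < |y − 8| < delta gives both |y − 8| < 4 and |y − 8| < (32/3)eps, so |3/y − (3/8)| < eps.

delta = min(4, (32/3)eps)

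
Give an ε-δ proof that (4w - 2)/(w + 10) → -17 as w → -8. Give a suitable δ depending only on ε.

Fix ε > 0. We want δ > 0 with 0 < |w + 8| < δ ⇒ |(4w - 2)/(w + 10) + 17| < ε.
Combining over a common denominator, (4w - 2)/(w + 10) + 17 = [(4w - 2)·2 − (-34)·(w + 10)] / [2·(w + 10)] = 42(w + 8) / (2(w + 10)).
So |(4w - 2)/(w + 10) + 17| = 42|w + 8| / (2·|w + 10|).
Restrict δ ≤ 1. Then |w + 8| < 1 gives |w + 10| = |(w + 8) + 2| ≥ 2 − 1 = 1.
Hence |(4w - 2)/(w + 10) + 17| < 42|w + 8|/(2·1) = 21|w + 8|, which is < ε once |w + 8| < (1/21)ε.
Take δ = min(1, (1/21)ε). Then 0 < |w + 8| < δ forces both bounds, so |(4w - 2)/(w + 10) + 17| < ε.

δ = min(1, (1/21)ε)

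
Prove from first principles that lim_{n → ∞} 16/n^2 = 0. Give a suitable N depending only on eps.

N = (16/eps)^{1/2}

Let eps > 0 be given. For n ≥ 1, |16/n^2 − 0| = 16/n^2.
16/n^2 < eps ⇔ n^2 > 16/eps ⇔ n > (16/eps)^{1/2}.
Take N = (16/eps)^{1/2}. Then n > N implies 16/n^2 < eps.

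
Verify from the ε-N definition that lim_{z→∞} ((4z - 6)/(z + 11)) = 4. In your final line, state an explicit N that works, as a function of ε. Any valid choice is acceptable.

Suppose ε > 0. We seek N > 0 such that z > N implies |(4z - 6)/(z + 11) − 4| < ε.
(4z - 6)/(z + 11) − 4 = ((4z - 6) − 4(z + 11)) / ((z + 11)) = -50/((z + 11)).
For z > 0 we have z + 11 > z, so |(4z - 6)/(z + 11) − 4| = 50/((z + 11)) < 50/(z) = 50/z.
Thus |(4z - 6)/(z + 11) − 4| < ε whenever z > 50/ε.
Take N = 50/ε. If z > N then |(4z - 6)/(z + 11) − 4| < 50/z < ε.

N = 50/ε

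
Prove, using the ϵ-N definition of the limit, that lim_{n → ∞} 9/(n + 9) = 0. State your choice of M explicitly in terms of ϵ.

Let ϵ > 0. For n ≥ 1, |9/(n + 9) − 0| = 9/(n + 9) ≤ 9/n.
We need 9/n < ϵ, i.e. n > 9/ϵ.
Take M = 9/ϵ. If n > M then |9/(n + 9)| ≤ 9/n < ϵ.

M = 9/ϵ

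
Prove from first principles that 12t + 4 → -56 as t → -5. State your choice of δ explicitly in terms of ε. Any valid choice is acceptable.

Let ε > 0. We need δ > 0 so that 0 < |t + 5| < δ implies |(12t + 4) + 56| < ε.
Since (12t + 4) + 56 = 12(t + 5), we have |(12t + 4) + 56| = 12|t + 5|.
So 12|t + 5| < ε exactly when |t + 5| < ε/12.
Take δ = ε/12. If 0 < |t + 5| < δ then |(12t + 4) + 56| = 12|t + 5| < 12·(ε/12) = ε.

δ = ε/12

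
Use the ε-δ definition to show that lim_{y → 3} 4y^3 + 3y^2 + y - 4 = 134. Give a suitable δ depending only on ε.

Fix ε > 0. We want δ > 0 such that 0 < |y − 3| < δ implies |(4y^3 + 3y^2 + y - 4) − 134| < ε.
(4y^3 + 3y^2 + y - 4) − 134 = 4y^3 + 3y^2 + y - 138 = (y − 3)(4y^2 + 15y + 46).
So |(4y^3 + 3y^2 + y - 4) − 134| = |y − 3|·|4y^2 + 15y + 46|.
Require δ ≤ 1. Then |y − 3| < 1 gives |y| < 4, and by the triangle inequality |4y^2 + 15y + 46| ≤ 4·4^2 + 15·4 + 46 = 170.
Hence |(4y^3 + 3y^2 + y - 4) − 134| ≤ 170|y − 3| < ε provided |y − 3| < ε/170.
Take δ = min(1, ε/170). Then 0 < |y − 3| < δ gives both |y − 3| < 1 and |y − 3| < ε/170, so |(4y^3 + 3y^2 + y - 4) − 134| < ε.

δ = min(1, ε/170)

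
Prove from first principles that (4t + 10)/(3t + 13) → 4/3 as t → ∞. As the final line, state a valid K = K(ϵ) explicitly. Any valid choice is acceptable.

K = (22/9)/ϵ

Let ϵ > 0 be given. We seek K > 0 such that t > K implies |(4t + 10)/(3t + 13) − (4/3)| < ϵ.
(4t + 10)/(3t + 13) − (4/3) = (3(4t + 10) − 4(3t + 13)) / (3(3t + 13)) = -22/(3(3t + 13)).
For t > 0 we have 3t + 13 > 3t, so |(4t + 10)/(3t + 13) − (4/3)| = 22/(3(3t + 13)) < 22/(3·3t) = (22/9)/t.
Thus |(4t + 10)/(3t + 13) − (4/3)| < ϵ whenever t > (22/9)/ϵ.
Take K = (22/9)/ϵ. If t > K then |(4t + 10)/(3t + 13) − (4/3)| < (22/9)/t < ϵ.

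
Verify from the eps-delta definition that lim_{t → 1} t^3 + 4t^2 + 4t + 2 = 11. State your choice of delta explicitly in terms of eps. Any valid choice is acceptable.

Let eps > 0. We want delta > 0 such that 0 < |t − 1| < delta implies |(t^3 + 4t^2 + 4t + 2) − 11| < eps.
(t^3 + 4t^2 + 4t + 2) − 11 = t^3 + 4t^2 + 4t - 9 = (t − 1)(t^2 + 5t + 9).
So |(t^3 + 4t^2 + 4t + 2) − 11| = |t − 1|·|t^2 + 5t + 9|.
Require delta ≤ 1. Then |t − 1| < 1 gives |t| < 2, and by the triangle inequality |t^2 + 5t + 9| ≤ 2^2 + 5·2 + 9 = 23.
Hence |(t^3 + 4t^2 + 4t + 2) − 11| ≤ 23|t − 1| < eps provided |t − 1| < eps/23.
Take delta = min(1, eps/23). Then 0 < |t − 1| < delta gives both |t − 1| < 1 and |t − 1| < eps/23, so |(t^3 + 4t^2 + 4t + 2) − 11| < eps.

delta = min(1, eps/23)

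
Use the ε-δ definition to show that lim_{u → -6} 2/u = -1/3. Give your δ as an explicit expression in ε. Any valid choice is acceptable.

δ = min(3, 9ε)

Let ε > 0. We seek δ > 0 such that 0 < |u + 6| < δ implies |2/u + 1/3| < ε.
|2/u + 1/3| = 2·|-6 − u|/(6·|u|) = 2|u + 6|/(6|u|).
Restrict δ ≤ 3. Then |u + 6| < 3 gives |u| > 3, so 6|u| > 18.
Then |2/u + 1/3| < 2|u + 6|/18, which is < ε when |u + 6| < 9ε.
Take δ = min(3, 9ε). Then 0 < |u + 6| < δ gives both |u + 6| < 3 and |u + 6| < 9ε, so |2/u + 1/3| < ε.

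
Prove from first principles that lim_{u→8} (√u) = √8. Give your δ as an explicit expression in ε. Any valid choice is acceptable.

δ = min(8, √8·ε)

Fix ε > 0. We want δ > 0 such that 0 < |u − 8| < δ implies |√u − √8| < ε.
Multiplying by the conjugate, |√u − √8| = |u − 8|/(√u + √8).
Restrict δ ≤ 8 so that |u − 8| < 8 forces u > 0, and then √u + √8 > √8.
Hence |√u − √8| < |u − 8|/√8, which is < ε once |u − 8| < √8·ε.
Take δ = min(8, √8·ε). If 0 < |u − 8| < δ then u > 0 and |√u − √8| < |u − 8|/√8 < ε.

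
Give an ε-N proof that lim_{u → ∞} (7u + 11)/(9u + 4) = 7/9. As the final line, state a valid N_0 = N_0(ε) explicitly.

N_0 = (71/81)/ε

Let ε > 0. We seek N_0 > 0 such that u > N_0 implies |(7u + 11)/(9u + 4) − (7/9)| < ε.
(7u + 11)/(9u + 4) − (7/9) = (9(7u + 11) − 7(9u + 4)) / (9(9u + 4)) = 71/(9(9u + 4)).
For u > 0 we have 9u + 4 > 9u, so |(7u + 11)/(9u + 4) − (7/9)| = 71/(9(9u + 4)) < 71/(9·9u) = (71/81)/u.
Thus |(7u + 11)/(9u + 4) − (7/9)| < ε whenever u > (71/81)/ε.
Take N_0 = (71/81)/ε. If u > N_0 then |(7u + 11)/(9u + 4) − (7/9)| < (71/81)/u < ε.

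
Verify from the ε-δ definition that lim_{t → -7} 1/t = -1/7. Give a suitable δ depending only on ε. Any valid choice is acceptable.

Let ε > 0. We seek δ > 0 such that 0 < |t + 7| < δ implies |1/t + 1/7| < ε.
|1/t + 1/7| = |-7 − t|/(7·|t|) = |t + 7|/(7|t|).
Require δ ≤ 7/2 so that |t| > 7 − 7/2 = 7/2, hence 7|t| > 49/2.
Then |1/t + 1/7| < |t + 7|/(49/2), which is < ε when |t + 7| < (49/2)ε.
Take δ = min(7/2, (49/2)ε). Then 0 < |t + 7| < δ gives both |t + 7| < 7/2 and |t + 7| < (49/2)ε, so |1/t + 1/7| < ε.

δ = min(7/2, (49/2)ε)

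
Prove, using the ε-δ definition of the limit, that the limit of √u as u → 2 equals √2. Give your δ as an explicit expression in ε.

δ = min(2, √2·ε)

Let ε > 0. We want δ > 0 such that 0 < |u − 2| < δ implies |√u − √2| < ε.
Multiplying by the conjugate, |√u − √2| = |u − 2|/(√u + √2).
Restrict δ ≤ 2 so that |u − 2| < 2 forces u > 0, and then √u + √2 > √2.
Hence |√u − √2| < |u − 2|/√2, which is < ε once |u − 2| < √2·ε.
Take δ = min(2, √2·ε). If 0 < |u − 2| < δ then u > 0 and |√u − √2| < |u − 2|/√2 < ε.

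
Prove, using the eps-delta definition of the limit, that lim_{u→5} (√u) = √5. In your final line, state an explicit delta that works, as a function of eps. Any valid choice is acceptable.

Let eps > 0 be given. We want delta > 0 such that 0 < |u − 5| < delta implies |√u − √5| < eps.
Multiplying by the conjugate, |√u − √5| = |u − 5|/(√u + √5).
Restrict delta ≤ 5 so that |u − 5| < 5 forces u > 0, and then √u + √5 > √5.
Hence |√u − √5| < |u − 5|/√5, which is < eps once |u − 5| < √5·eps.
Take delta = min(5, √5·eps). If 0 < |u − 5| < delta then u > 0 and |√u − √5| < |u − 5|/√5 < eps.

delta = min(5, √5·eps)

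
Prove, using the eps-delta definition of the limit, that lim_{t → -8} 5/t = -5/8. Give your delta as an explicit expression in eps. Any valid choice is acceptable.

delta = min(4, (32/5)eps)

Let eps > 0 be given. We seek delta > 0 such that 0 < |t + 8| < delta implies |5/t + 5/8| < eps.
|5/t + 5/8| = 5·|-8 − t|/(8·|t|) = 5|t + 8|/(8|t|).
Require delta ≤ 4 so that |t| > 8 − 4 = 4, hence 8|t| > 32.
Then |5/t + 5/8| < 5|t + 8|/32, which is < eps when |t + 8| < (32/5)eps.
Take delta = min(4, (32/5)eps). Then 0 < |t + 8| < delta gives both |t + 8| < 4 and |t + 8| < (32/5)eps, so |5/t + 5/8| < eps.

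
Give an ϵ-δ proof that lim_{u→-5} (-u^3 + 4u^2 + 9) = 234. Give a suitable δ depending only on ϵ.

δ = min(2, ϵ/157)

Let ϵ > 0 be given. We want δ > 0 such that 0 < |u + 5| < δ implies |(-u^3 + 4u^2 + 9) − 234| < ϵ.
(-u^3 + 4u^2 + 9) − 234 = -u^3 + 4u^2 - 225 = (u + 5)(-u^2 + 9u - 45).
So |(-u^3 + 4u^2 + 9) − 234| = |u + 5|·|-u^2 + 9u - 45|.
Assume first that |u + 5| < 2, so |u| < 7. Then |-u^2 + 9u - 45| ≤ 7^2 + 9·7 + 45 = 157.
Hence |(-u^3 + 4u^2 + 9) − 234| ≤ 157|u + 5| < ϵ provided |u + 5| < ϵ/157.
Choosing δ = min(2, ϵ/157) ensures both conditions, hence |(-u^3 + 4u^2 + 9) − 234| < ϵ.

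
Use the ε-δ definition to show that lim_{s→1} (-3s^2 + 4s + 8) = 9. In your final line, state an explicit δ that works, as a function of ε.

Let ε > 0. We want δ > 0 such that 0 < |s − 1| < δ implies |(-3s^2 + 4s + 8) − 9| < ε.
(-3s^2 + 4s + 8) − 9 = -3s^2 + 4s - 1 = (s − 1)(-3s + 1).
So |(-3s^2 + 4s + 8) − 9| = |s − 1|·|-3s + 1|.
Assume first that |s − 1| < 1, so |s| < 2. Then |-3s + 1| ≤ 3·2 + 1 = 7.
Hence |(-3s^2 + 4s + 8) − 9| ≤ 7|s − 1| < ε provided |s − 1| < ε/7.
Take δ = min(1, ε/7). Then 0 < |s − 1| < δ gives both |s − 1| < 1 and |s − 1| < ε/7, so |(-3s^2 + 4s + 8) − 9| < ε.

δ = min(1, ε/7)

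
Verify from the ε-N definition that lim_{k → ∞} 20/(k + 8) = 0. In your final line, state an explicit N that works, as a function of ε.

N = 20/ε

Fix ε > 0. For k ≥ 1, |20/(k + 8) − 0| = 20/(k + 8) ≤ 20/k.
We need 20/k < ε, i.e. k > 20/ε.
Take N = 20/ε. If k > N then |20/(k + 8)| ≤ 20/k < ε.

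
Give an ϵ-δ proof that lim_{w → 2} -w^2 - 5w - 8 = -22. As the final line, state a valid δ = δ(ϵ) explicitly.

Fix ϵ > 0. We want δ > 0 such that 0 < |w − 2| < δ implies |(-w^2 - 5w - 8) + 22| < ϵ.
(-w^2 - 5w - 8) + 22 = -w^2 - 5w + 14 = (w − 2)(-w - 7).
So |(-w^2 - 5w - 8) + 22| = |w − 2|·|-w - 7|.
Assume first that |w − 2| < 1, so |w| < 3. Then |-w - 7| ≤ 3 + 7 = 10.
Hence |(-w^2 - 5w - 8) + 22| ≤ 10|w − 2| < ϵ provided |w − 2| < ϵ/10.
Choosing δ = min(1, ϵ/10) ensures both conditions, hence |(-w^2 - 5w - 8) + 22| < ϵ.

δ = min(1, ϵ/10)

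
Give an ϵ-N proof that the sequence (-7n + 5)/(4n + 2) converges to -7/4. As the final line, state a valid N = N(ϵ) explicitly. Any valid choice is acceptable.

Suppose ϵ > 0. For n ≥ 1, |(-7n + 5)/(4n + 2) + 7/4| = |34|/(4(4n + 2)) = 34/(4(4n + 2)).
Since 4n + 2 ≥ 4n for n ≥ 1, this is ≤ 34/(4·4n) = (17/8)/n.
So |(-7n + 5)/(4n + 2) + 7/4| < ϵ whenever n > (17/8)/ϵ.
Take N = (17/8)/ϵ. If n > N then |(-7n + 5)/(4n + 2) + 7/4| ≤ (17/8)/n < ϵ.

N = (17/8)/ϵ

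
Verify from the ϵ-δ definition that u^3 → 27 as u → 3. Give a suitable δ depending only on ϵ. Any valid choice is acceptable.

Let ϵ > 0 be given. We seek δ > 0 with 0 < |u − 3| < δ ⇒ |u^3 − 27| < ϵ.
Factor: u^3 − 27 = (u − 3)(u^2 + 3u + 9), so |u^3 − 27| = |u − 3|·|u^2 + 3u + 9|.
Restrict δ ≤ 2. Then |u − 3| < 2 gives |u| < 5, so by the triangle inequality |u^2 + 3u + 9| ≤ 5^2 + 3·5 + 9 = 49.
Hence |u^3 − 27| ≤ 49|u − 3|, which is < ϵ once |u − 3| < ϵ/49.
Take δ = min(2, ϵ/49). If 0 < |u − 3| < δ then both bounds hold and |u^3 − 27| ≤ 49|u − 3| < 49·(ϵ/49) = ϵ.

δ = min(2, ϵ/49)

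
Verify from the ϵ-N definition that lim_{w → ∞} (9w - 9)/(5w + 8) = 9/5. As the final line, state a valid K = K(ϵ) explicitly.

Fix ϵ > 0. We seek K > 0 such that w > K implies |(9w - 9)/(5w + 8) − (9/5)| < ϵ.
(9w - 9)/(5w + 8) − (9/5) = (5(9w - 9) − 9(5w + 8)) / (5(5w + 8)) = -117/(5(5w + 8)).
For w > 0 we have 5w + 8 > 5w, so |(9w - 9)/(5w + 8) − (9/5)| = 117/(5(5w + 8)) < 117/(5·5w) = (117/25)/w.
Thus |(9w - 9)/(5w + 8) − (9/5)| < ϵ whenever w > (117/25)/ϵ.
Take K = (117/25)/ϵ. If w > K then |(9w - 9)/(5w + 8) − (9/5)| < (117/25)/w < ϵ.

K = (117/25)/ϵ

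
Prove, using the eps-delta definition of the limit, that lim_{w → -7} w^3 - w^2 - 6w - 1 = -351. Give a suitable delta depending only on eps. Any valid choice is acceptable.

Let eps > 0 be given. We want delta > 0 such that 0 < |w + 7| < delta implies |(w^3 - w^2 - 6w - 1) + 351| < eps.
(w^3 - w^2 - 6w - 1) + 351 = w^3 - w^2 - 6w + 350 = (w + 7)(w^2 - 8w + 50).
So |(w^3 - w^2 - 6w - 1) + 351| = |w + 7|·|w^2 - 8w + 50|.
Require delta ≤ 2. Then |w + 7| < 2 gives |w| < 9, and by the triangle inequality |w^2 - 8w + 50| ≤ 9^2 + 8·9 + 50 = 203.
Hence |(w^3 - w^2 - 6w - 1) + 351| ≤ 203|w + 7| < eps provided |w + 7| < eps/203.
Choosing delta = min(2, eps/203) ensures both conditions, hence |(w^3 - w^2 - 6w - 1) + 351| < eps.

delta = min(2, eps/203)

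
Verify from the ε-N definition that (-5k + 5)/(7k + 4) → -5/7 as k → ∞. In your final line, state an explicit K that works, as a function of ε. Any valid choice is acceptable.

K = (55/49)/ε

Let ε > 0. For k ≥ 1, |(-5k + 5)/(7k + 4) + 5/7| = |55|/(7(7k + 4)) = 55/(7(7k + 4)).
Since 7k + 4 ≥ 7k for k ≥ 1, this is ≤ 55/(7·7k) = (55/49)/k.
So |(-5k + 5)/(7k + 4) + 5/7| < ε whenever k > (55/49)/ε.
Take K = (55/49)/ε. If k > K then |(-5k + 5)/(7k + 4) + 5/7| ≤ (55/49)/k < ε.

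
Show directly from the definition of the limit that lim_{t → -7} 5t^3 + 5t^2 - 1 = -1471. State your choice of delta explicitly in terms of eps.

delta = min(1, eps/770)

Let eps > 0. We want delta > 0 such that 0 < |t + 7| < delta implies |(5t^3 + 5t^2 - 1) + 1471| < eps.
(5t^3 + 5t^2 - 1) + 1471 = 5t^3 + 5t^2 + 1470 = (t + 7)(5t^2 - 30t + 210).
So |(5t^3 + 5t^2 - 1) + 1471| = |t + 7|·|5t^2 - 30t + 210|.
Require delta ≤ 1. Then |t + 7| < 1 gives |t| < 8, and by the triangle inequality |5t^2 - 30t + 210| ≤ 5·8^2 + 30·8 + 210 = 770.
Hence |(5t^3 + 5t^2 - 1) + 1471| ≤ 770|t + 7| < eps provided |t + 7| < eps/770.
Choosing delta = min(1, eps/770) ensures both conditions, hence |(5t^3 + 5t^2 - 1) + 1471| < eps.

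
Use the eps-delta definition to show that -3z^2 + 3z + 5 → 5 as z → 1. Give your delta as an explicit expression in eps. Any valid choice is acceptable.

delta = min(1, eps/6)

Let eps > 0. We want delta > 0 such that 0 < |z − 1| < delta implies |(-3z^2 + 3z + 5) − 5| < eps.
(-3z^2 + 3z + 5) − 5 = -3z^2 + 3z = (z − 1)(-3z).
So |(-3z^2 + 3z + 5) − 5| = |z − 1|·|-3z|.
Require delta ≤ 1. Then |z − 1| < 1 gives |z| < 2, and by the triangle inequality |-3z| ≤ 3·2 = 6.
Hence |(-3z^2 + 3z + 5) − 5| ≤ 6|z − 1| < eps provided |z − 1| < eps/6.
Choosing delta = min(1, eps/6) ensures both conditions, hence |(-3z^2 + 3z + 5) − 5| < eps.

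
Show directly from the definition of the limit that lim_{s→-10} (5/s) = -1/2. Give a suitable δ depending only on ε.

δ = min(5, 10ε)

Fix ε > 0. We seek δ > 0 such that 0 < |s + 10| < δ implies |5/s + 1/2| < ε.
|5/s + 1/2| = 5·|-10 − s|/(10·|s|) = 5|s + 10|/(10|s|).
Restrict δ ≤ 5. Then |s + 10| < 5 gives |s| > 5, so 10|s| > 50.
Then |5/s + 1/2| < 5|s + 10|/50, which is < ε when |s + 10| < 10ε.
Take δ = min(5, 10ε). Then 0 < |s + 10| < δ gives both |s + 10| < 5 and |s + 10| < 10ε, so |5/s + 1/2| < ε.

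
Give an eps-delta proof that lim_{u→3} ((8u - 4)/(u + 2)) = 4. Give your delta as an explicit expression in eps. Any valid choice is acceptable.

Fix eps > 0. We want delta > 0 with 0 < |u − 3| < delta ⇒ |(8u - 4)/(u + 2) − 4| < eps.
Combining over a common denominator, (8u - 4)/(u + 2) − 4 = [(8u - 4)·5 − 20·(u + 2)] / [5·(u + 2)] = 20(u − 3) / (5(u + 2)).
So |(8u - 4)/(u + 2) − 4| = 20|u − 3| / (5·|u + 2|).
Restrict delta ≤ 5/2. Then |u − 3| < 5/2 gives |u + 2| = |(u − 3) + 5| ≥ 5 − 5/2 = 5/2.
Hence |(8u - 4)/(u + 2) − 4| < 20|u − 3|/(5·(5/2)) = (8/5)|u − 3|, which is < eps once |u − 3| < (5/8)eps.
Take delta = min(5/2, (5/8)eps). Then 0 < |u − 3| < delta forces both bounds, so |(8u - 4)/(u + 2) − 4| < eps.

delta = min(5/2, (5/8)eps)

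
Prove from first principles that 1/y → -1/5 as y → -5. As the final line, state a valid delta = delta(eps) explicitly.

delta = min(5/2, (25/2)eps)

Let eps > 0 be given. We seek delta > 0 such that 0 < |y + 5| < delta implies |1/y + 1/5| < eps.
|1/y + 1/5| = |-5 − y|/(5·|y|) = |y + 5|/(5|y|).
Require delta ≤ 5/2 so that |y| > 5 − 5/2 = 5/2, hence 5|y| > 25/2.
Then |1/y + 1/5| < |y + 5|/(25/2), which is < eps when |y + 5| < (25/2)eps.
Take delta = min(5/2, (25/2)eps). Then 0 < |y + 5| < delta gives both |y + 5| < 5/2 and |y + 5| < (25/2)eps, so |1/y + 1/5| < eps.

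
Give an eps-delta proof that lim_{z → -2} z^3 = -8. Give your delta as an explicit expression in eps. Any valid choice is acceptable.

Fix eps > 0. We seek delta > 0 with 0 < |z + 2| < delta ⇒ |z^3 + 8| < eps.
Factor: z^3 + 8 = (z + 2)(z^2 - 2z + 4), so |z^3 + 8| = |z + 2|·|z^2 - 2z + 4|.
Restrict delta ≤ 1. Then |z + 2| < 1 gives |z| < 3, so by the triangle inequality |z^2 - 2z + 4| ≤ 3^2 + 2·3 + 4 = 19.
Hence |z^3 + 8| ≤ 19|z + 2|, which is < eps once |z + 2| < eps/19.
Take delta = min(1, eps/19). If 0 < |z + 2| < delta then both bounds hold and |z^3 + 8| ≤ 19|z + 2| < 19·(eps/19) = eps.

delta = min(1, eps/19)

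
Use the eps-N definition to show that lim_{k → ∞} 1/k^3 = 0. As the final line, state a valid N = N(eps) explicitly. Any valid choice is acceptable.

Fix eps > 0. For k ≥ 1, |1/k^3 − 0| = 1/k^3.
1/k^3 < eps ⇔ k^3 > 1/eps ⇔ k > (1/eps)^{1/3}.
Take N = (1/eps)^{1/3}. Then k > N implies 1/k^3 < eps.

N = (1/eps)^{1/3}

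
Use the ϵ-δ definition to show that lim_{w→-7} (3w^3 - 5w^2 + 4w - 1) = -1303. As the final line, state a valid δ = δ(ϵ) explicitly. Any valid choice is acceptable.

δ = min(2, ϵ/663)

Suppose ϵ > 0. We want δ > 0 such that 0 < |w + 7| < δ implies |(3w^3 - 5w^2 + 4w - 1) + 1303| < ϵ.
(3w^3 - 5w^2 + 4w - 1) + 1303 = 3w^3 - 5w^2 + 4w + 1302 = (w + 7)(3w^2 - 26w + 186).
So |(3w^3 - 5w^2 + 4w - 1) + 1303| = |w + 7|·|3w^2 - 26w + 186|.
Assume first that |w + 7| < 2, so |w| < 9. Then |3w^2 - 26w + 186| ≤ 3·9^2 + 26·9 + 186 = 663.
Hence |(3w^3 - 5w^2 + 4w - 1) + 1303| ≤ 663|w + 7| < ϵ provided |w + 7| < ϵ/663.
Choosing δ = min(2, ϵ/663) ensures both conditions, hence |(3w^3 - 5w^2 + 4w - 1) + 1303| < ϵ.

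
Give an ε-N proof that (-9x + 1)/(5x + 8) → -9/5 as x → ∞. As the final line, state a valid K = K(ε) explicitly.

K = (77/25)/ε

Suppose ε > 0. We seek K > 0 such that x > K implies |(-9x + 1)/(5x + 8) + 9/5| < ε.
(-9x + 1)/(5x + 8) + 9/5 = (5(-9x + 1) − (-9)(5x + 8)) / (5(5x + 8)) = 77/(5(5x + 8)).
For x > 0 we have 5x + 8 > 5x, so |(-9x + 1)/(5x + 8) + 9/5| = 77/(5(5x + 8)) < 77/(5·5x) = (77/25)/x.
Thus |(-9x + 1)/(5x + 8) + 9/5| < ε whenever x > (77/25)/ε.
Take K = (77/25)/ε. If x > K then |(-9x + 1)/(5x + 8) + 9/5| < (77/25)/x < ε.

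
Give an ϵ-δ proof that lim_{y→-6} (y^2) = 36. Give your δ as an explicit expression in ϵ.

Let ϵ > 0 be given. We seek δ > 0 with 0 < |y + 6| < δ ⇒ |y^2 − 36| < ϵ.
Factor: y^2 − 36 = (y + 6)(y - 6), so |y^2 − 36| = |y + 6|·|y - 6|.
Restrict δ ≤ 1. Then |y + 6| < 1 gives |y| < 7, so by the triangle inequality |y - 6| ≤ 7 + 6 = 13.
Hence |y^2 − 36| ≤ 13|y + 6|, which is < ϵ once |y + 6| < ϵ/13.
Take δ = min(1, ϵ/13). If 0 < |y + 6| < δ then both bounds hold and |y^2 − 36| ≤ 13|y + 6| < 13·(ϵ/13) = ϵ.

δ = min(1, ϵ/13)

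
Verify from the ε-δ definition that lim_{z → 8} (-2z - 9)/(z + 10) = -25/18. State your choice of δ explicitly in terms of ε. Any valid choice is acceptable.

Fix ε > 0. We want δ > 0 with 0 < |z − 8| < δ ⇒ |(-2z - 9)/(z + 10) + 25/18| < ε.
Combining over a common denominator, (-2z - 9)/(z + 10) + 25/18 = [(-2z - 9)·18 − (-25)·(z + 10)] / [18·(z + 10)] = -11(z − 8) / (18(z + 10)).
So |(-2z - 9)/(z + 10) + 25/18| = 11|z − 8| / (18·|z + 10|).
Require δ ≤ 9, so |z + 10| ≥ |18| − |z − 8| > 18 − 9 = 9.
Hence |(-2z - 9)/(z + 10) + 25/18| < 11|z − 8|/(18·9) = (11/162)|z − 8|, which is < ε once |z − 8| < (162/11)ε.
Take δ = min(9, (162/11)ε). Then 0 < |z − 8| < δ forces both bounds, so |(-2z - 9)/(z + 10) + 25/18| < ε.

δ = min(9, (162/11)ε)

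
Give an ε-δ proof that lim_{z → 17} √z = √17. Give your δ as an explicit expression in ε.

δ = min(17, √17·ε)

Let ε > 0. We want δ > 0 such that 0 < |z − 17| < δ implies |√z − √17| < ε.
Multiplying by the conjugate, |√z − √17| = |z − 17|/(√z + √17).
Restrict δ ≤ 17 so that |z − 17| < 17 forces z > 0, and then √z + √17 > √17.
Hence |√z − √17| < |z − 17|/√17, which is < ε once |z − 17| < √17·ε.
Take δ = min(17, √17·ε). If 0 < |z − 17| < δ then z > 0 and |√z − √17| < |z − 17|/√17 < ε.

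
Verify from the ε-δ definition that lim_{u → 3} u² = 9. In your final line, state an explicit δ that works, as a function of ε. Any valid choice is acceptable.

Let ε > 0. We seek δ > 0 with 0 < |u − 3| < δ ⇒ |u² − 9| < ε.
Factor: u² − 9 = (u − 3)(u + 3), so |u² − 9| = |u − 3|·|u + 3|.
Impose δ ≤ 1 so that |u| < 4; then |u + 3| ≤ 7.
Hence |u² − 9| ≤ 7|u − 3|, which is < ε once |u − 3| < ε/7.
Take δ = min(1, ε/7). If 0 < |u − 3| < δ then both bounds hold and |u² − 9| ≤ 7|u − 3| < 7·(ε/7) = ε.

δ = min(1, ε/7)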